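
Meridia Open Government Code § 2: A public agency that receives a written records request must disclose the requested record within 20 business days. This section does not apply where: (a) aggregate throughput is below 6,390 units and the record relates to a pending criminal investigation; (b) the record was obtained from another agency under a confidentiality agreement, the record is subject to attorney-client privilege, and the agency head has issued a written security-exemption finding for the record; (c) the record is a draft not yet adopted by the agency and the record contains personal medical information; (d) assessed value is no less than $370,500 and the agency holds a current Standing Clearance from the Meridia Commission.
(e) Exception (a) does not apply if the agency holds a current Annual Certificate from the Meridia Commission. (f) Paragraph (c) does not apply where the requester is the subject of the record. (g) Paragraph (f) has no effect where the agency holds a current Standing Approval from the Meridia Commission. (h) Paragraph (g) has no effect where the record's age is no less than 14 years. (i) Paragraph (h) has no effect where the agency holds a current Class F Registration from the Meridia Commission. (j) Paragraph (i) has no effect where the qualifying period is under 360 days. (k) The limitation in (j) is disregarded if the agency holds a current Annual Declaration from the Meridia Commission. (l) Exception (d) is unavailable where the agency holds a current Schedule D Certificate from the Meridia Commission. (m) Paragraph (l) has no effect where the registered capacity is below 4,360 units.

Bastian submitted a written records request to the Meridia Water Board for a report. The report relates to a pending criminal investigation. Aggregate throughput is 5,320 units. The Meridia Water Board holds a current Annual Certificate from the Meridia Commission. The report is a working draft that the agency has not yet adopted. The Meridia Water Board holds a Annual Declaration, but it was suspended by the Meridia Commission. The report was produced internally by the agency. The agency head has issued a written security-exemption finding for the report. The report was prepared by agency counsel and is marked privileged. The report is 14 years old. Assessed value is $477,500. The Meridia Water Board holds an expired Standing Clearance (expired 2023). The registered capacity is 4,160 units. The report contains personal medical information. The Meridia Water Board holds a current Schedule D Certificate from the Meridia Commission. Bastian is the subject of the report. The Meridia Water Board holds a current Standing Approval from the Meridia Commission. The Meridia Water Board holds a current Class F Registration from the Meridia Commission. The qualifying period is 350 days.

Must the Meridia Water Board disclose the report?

All of (a)'s requirements are met (aggregate throughput is 5,320 units, below the 6,390 units limit; the report relates to a pending investigation). But applying paragraph (e): (e) operates against (a): a current Annual Certificate is held. So (a) is unavailable.
Exception (b) fails — the report was produced internally.
Exception (c)'s conditions are all satisfied: the report is an unadopted draft; the report contains personal medical information. But: (f) operates against (c): Bastian is the subject of the report. (g) would limit (f) — a current Standing Approval is held — but (h) sets (g) aside: (h) operates against (g): the record's age is 14 years, meeting the 14 years threshold. (i) is engaged (a current Class F Registration is held), but is itself disapplied by (j): (j) is engaged — the qualifying period is 350 days, under the 360 days limit. (k), which would lift (j), is inapplicable — there is no Annual Declaration in force. So (c) is unavailable.
Exception (d) requires that the agency holds a current Standing Clearance from the Meridia Commission; but there is no Standing Clearance in force, so (d) is unavailable.
No exception is made out. the Meridia Water Board falls within the general rule.

Yes — the Meridia Water Board must disclose the report.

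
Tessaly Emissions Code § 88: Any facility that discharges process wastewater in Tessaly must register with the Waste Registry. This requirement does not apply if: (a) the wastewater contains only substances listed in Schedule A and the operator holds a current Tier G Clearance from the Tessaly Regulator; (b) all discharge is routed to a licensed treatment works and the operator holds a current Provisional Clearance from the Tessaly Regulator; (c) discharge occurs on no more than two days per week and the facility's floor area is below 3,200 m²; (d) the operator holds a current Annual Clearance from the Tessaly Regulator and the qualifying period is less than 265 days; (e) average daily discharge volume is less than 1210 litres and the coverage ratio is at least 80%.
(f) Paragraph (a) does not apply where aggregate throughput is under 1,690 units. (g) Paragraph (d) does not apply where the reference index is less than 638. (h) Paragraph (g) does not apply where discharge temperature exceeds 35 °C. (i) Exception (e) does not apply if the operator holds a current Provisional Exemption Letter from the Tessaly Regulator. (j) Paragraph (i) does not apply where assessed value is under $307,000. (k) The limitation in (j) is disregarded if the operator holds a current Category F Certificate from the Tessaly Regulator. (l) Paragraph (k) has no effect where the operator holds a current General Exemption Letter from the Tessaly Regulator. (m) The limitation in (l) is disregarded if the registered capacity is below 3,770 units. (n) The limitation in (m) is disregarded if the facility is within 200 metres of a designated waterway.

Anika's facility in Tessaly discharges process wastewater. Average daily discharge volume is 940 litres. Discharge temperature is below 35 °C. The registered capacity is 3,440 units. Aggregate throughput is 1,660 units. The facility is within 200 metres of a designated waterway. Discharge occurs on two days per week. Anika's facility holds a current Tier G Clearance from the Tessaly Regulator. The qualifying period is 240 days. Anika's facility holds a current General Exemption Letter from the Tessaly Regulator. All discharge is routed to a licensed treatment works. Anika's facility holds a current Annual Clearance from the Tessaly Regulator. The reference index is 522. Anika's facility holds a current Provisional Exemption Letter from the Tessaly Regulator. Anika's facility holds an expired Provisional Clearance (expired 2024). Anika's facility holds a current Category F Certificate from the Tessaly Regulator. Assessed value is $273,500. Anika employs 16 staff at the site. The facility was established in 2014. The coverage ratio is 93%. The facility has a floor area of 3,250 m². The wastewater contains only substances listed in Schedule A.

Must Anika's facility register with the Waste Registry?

No — exception (e) applies; Anika's facility is not required to register with the Waste Registry.

All of (a)'s requirements are met (the wastewater is Schedule-A-only; a current Tier G Clearance is held). But applying paragraph (f): (f) applies — aggregate throughput is 1,660 units, under the 1,690 units limit. (a) is therefore removed.
Exception (b) does not apply: the Provisional Clearance is not current.
Exception (c) requires that the facility's floor area is below 3,200 m²; but the facility's floor area is 3,250 m², not below 3,200 m², so (c) is unavailable.
All of (d)'s requirements are met (a current Annual Clearance is held; the qualifying period is 240 days, less than the 265 days limit). Turning to paragraphs (g)–(h): (g) operates against (d): the reference index is 522, less than the 638 limit. (h) is not triggered (discharge temperature is below 35 °C), so (g) stands. Exception (d) does not apply.
Exception (e): average daily discharge volume is 940 litres, less than the 1210 litres limit; the coverage ratio is 93%, meeting the 80% threshold — every condition holds. Considering the limiting provisions: (i) would limit (e) — a current Provisional Exemption Letter is held — but (j) sets (i) aside: (j) is triggered — assessed value is $273,500, under the $307,000 limit. (k) applies (a current Category F Certificate is held), but yields to (l): (l) operates against (k): a current General Exemption Letter is held. (m) is triggered (the registered capacity is 3,440 units, below the 3,770 units limit), but is displaced by (n): (n) operates against (m): the facility is within 200 m of a designated waterway. So (e) applies.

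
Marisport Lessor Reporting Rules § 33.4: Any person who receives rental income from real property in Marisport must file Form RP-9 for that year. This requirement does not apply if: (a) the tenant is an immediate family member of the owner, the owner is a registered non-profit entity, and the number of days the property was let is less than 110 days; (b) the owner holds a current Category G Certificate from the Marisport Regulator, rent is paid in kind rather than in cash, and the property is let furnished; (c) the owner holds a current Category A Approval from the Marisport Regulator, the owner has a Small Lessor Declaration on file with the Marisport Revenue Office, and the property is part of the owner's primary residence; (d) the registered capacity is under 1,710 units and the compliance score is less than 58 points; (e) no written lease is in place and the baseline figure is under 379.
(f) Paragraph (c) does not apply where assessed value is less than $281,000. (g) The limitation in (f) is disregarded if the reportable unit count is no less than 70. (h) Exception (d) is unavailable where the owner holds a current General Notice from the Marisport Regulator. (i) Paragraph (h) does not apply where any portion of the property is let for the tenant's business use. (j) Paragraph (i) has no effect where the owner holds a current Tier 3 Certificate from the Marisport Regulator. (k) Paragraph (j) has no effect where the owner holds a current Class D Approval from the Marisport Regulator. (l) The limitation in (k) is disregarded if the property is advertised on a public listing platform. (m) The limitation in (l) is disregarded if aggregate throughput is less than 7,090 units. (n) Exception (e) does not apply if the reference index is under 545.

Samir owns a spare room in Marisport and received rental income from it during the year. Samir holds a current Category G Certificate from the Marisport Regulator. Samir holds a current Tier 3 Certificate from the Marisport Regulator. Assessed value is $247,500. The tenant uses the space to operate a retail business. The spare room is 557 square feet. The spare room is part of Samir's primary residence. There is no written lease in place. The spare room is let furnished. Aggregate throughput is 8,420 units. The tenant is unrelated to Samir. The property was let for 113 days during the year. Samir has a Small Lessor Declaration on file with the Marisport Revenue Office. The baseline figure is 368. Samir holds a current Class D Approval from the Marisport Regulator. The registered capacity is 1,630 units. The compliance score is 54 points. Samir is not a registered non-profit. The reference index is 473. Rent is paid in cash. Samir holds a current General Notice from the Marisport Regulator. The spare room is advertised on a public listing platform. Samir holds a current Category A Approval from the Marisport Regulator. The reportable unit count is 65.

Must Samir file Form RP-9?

Yes — Samir must file Form RP-9.

Exception (a) fails — the tenant is unrelated to the owner.
Exception (b) fails — rent is paid in cash.
Exception (c) is satisfied on its face — a current Category A Approval is held; a Small Lessor Declaration is on file; the spare room is part of the primary residence. But: (f) is triggered — assessed value is $247,500, less than the $281,000 limit. (g), which would lift (f), is inapplicable — the reportable unit count is 65, short of 70. So (c) is unavailable.
All of (d)'s requirements are met (the registered capacity is 1,630 units, under the 1,710 units limit; the compliance score is 54 points, less than the 58 points limit). But: (h) is engaged — a current General Notice is held. (i) applies (the space is let for business use), but is itself disapplied by (j): (j) applies — a current Tier 3 Certificate is held. (k) operates (a current Class D Approval is held), but yields to (l): (l) operates against (k): the property is publicly advertised. (m) is not triggered (aggregate throughput is 8,420 units, not less than 7,090 units), so (l) stands. Exception (d) does not apply.
All of (e)'s requirements are met (there is no written lease; the baseline figure is 368, under the 379 limit). However, paragraph (n) must be considered: (n) applies — the reference index is 473, under the 545 limit. Exception (e) does not apply.
No exception is made out. Samir falls within the general rule.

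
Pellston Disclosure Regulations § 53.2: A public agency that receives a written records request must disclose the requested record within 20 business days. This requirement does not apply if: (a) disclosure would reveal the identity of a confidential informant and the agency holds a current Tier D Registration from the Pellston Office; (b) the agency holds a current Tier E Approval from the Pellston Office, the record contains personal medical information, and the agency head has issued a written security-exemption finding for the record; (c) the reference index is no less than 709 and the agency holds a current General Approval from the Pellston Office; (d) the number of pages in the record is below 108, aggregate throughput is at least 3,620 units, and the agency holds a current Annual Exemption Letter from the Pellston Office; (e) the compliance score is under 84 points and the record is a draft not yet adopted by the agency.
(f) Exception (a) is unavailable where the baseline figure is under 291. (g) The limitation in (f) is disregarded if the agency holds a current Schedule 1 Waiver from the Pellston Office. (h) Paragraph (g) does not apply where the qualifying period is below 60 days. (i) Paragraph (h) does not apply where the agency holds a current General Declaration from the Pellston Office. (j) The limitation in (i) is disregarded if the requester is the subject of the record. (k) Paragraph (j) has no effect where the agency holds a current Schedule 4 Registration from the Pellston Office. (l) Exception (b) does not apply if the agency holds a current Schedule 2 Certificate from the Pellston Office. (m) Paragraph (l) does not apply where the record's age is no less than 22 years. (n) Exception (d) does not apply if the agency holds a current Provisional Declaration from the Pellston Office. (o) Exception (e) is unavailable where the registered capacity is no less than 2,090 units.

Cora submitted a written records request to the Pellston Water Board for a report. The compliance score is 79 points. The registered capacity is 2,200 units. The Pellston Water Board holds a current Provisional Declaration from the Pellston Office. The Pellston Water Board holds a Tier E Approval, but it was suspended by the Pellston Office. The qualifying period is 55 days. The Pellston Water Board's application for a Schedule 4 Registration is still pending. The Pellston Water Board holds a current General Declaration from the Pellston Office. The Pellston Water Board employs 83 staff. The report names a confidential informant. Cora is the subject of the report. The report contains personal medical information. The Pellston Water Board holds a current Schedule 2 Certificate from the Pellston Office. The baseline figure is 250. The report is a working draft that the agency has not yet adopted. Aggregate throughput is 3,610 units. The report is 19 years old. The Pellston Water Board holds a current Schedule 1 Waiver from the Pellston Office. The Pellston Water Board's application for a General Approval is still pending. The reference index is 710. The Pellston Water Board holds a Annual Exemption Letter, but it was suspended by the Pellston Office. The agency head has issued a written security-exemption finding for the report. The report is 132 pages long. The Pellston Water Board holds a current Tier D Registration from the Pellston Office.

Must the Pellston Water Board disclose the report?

Yes — the Pellston Water Board must disclose the report.

Exception (a) is satisfied on its face — the report names a confidential informant; a current Tier D Registration is held. However, paragraphs (f)–(k) must be considered: (f) operates against (a): the baseline figure is 250, under the 291 limit. (g) would limit (f) — a current Schedule 1 Waiver is held — but (h) sets (g) aside: (h) operates against (g): the qualifying period is 55 days, below the 60 days limit. (i) would limit (h) — a current General Declaration is held — but (j) sets (i) aside: (j) operates against (i): Cora is the subject of the report. (k), which would lift (j), is not triggered — the Schedule 4 Registration is not current. So (a) is unavailable.
Exception (b) requires that the agency holds a current Tier E Approval from the Pellston Office; but there is no Tier E Approval in force, so (b) is unavailable.
Exception (c) does not apply: there is no General Approval in force.
Exception (d) does not apply: the number of pages in the record is 132, not below 108.
Exception (e) is satisfied on its face — the compliance score is 79 points, under the 84 points limit; the report is an unadopted draft. However, paragraph (o) must be considered: (o) operates against (e): the registered capacity is 2,200 units, meeting the 2,090 units threshold. So (e) is unavailable.
No exception applies. The general rule governs.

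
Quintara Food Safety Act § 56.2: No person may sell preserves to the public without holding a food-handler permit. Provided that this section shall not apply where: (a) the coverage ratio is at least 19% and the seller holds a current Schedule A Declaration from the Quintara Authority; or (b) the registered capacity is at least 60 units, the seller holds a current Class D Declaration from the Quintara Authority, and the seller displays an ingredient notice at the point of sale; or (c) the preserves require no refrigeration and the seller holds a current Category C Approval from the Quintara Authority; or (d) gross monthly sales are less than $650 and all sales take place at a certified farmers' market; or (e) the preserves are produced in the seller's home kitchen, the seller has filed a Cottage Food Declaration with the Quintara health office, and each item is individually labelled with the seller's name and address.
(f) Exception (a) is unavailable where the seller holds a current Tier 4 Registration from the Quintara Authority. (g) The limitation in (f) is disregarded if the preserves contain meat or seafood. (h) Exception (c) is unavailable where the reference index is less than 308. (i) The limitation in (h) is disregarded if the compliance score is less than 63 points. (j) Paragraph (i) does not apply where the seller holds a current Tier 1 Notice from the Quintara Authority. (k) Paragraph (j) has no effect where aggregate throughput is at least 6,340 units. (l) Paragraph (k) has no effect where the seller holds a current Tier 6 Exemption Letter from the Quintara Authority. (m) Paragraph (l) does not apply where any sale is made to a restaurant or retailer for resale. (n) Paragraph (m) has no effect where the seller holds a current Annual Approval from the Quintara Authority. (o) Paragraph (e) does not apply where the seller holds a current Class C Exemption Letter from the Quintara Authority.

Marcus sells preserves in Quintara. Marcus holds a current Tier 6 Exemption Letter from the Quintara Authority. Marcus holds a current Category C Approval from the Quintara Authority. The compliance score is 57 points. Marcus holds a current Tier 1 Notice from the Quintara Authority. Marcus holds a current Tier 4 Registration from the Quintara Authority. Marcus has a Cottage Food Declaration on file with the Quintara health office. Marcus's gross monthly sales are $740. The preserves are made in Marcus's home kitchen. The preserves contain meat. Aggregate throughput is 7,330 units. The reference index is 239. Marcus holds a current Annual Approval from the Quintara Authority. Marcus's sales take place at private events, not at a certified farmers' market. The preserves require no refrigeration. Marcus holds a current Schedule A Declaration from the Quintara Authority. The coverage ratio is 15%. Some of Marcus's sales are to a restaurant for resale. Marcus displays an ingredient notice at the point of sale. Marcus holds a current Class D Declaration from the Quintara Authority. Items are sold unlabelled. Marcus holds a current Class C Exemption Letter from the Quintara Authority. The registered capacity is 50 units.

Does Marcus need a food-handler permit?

Exception (a) does not apply: the coverage ratio is 15%, short of 19%.
Exception (b) requires that the registered capacity is at least 60 units; but the registered capacity is 50 units, short of 60 units, so (b) is unavailable.
All of (c)'s requirements are met (the preserves are shelf-stable; a current Category C Approval is held). However, paragraphs (h)–(n) must be considered: (h) applies — the reference index is 239, less than the 308 limit. (i) applies (the compliance score is 57 points, less than the 63 points limit), but is itself disapplied by (j): (j) operates against (i): a current Tier 1 Notice is held. (k) is engaged (aggregate throughput is 7,330 units, meeting the 6,340 units threshold), but is itself disapplied by (l): (l) is triggered — a current Tier 6 Exemption Letter is held. (m) is triggered (some sales are to a restaurant for resale), but is overridden by (n): (n) is engaged — a current Annual Approval is held. (c) is therefore removed.
Exception (d) fails — gross monthly sales are $740, not less than $650.
Exception (e) fails — items are sold unlabelled.
Every exception is unavailable, so the rule governs.

Yes — Marcus must hold a food-handler permit.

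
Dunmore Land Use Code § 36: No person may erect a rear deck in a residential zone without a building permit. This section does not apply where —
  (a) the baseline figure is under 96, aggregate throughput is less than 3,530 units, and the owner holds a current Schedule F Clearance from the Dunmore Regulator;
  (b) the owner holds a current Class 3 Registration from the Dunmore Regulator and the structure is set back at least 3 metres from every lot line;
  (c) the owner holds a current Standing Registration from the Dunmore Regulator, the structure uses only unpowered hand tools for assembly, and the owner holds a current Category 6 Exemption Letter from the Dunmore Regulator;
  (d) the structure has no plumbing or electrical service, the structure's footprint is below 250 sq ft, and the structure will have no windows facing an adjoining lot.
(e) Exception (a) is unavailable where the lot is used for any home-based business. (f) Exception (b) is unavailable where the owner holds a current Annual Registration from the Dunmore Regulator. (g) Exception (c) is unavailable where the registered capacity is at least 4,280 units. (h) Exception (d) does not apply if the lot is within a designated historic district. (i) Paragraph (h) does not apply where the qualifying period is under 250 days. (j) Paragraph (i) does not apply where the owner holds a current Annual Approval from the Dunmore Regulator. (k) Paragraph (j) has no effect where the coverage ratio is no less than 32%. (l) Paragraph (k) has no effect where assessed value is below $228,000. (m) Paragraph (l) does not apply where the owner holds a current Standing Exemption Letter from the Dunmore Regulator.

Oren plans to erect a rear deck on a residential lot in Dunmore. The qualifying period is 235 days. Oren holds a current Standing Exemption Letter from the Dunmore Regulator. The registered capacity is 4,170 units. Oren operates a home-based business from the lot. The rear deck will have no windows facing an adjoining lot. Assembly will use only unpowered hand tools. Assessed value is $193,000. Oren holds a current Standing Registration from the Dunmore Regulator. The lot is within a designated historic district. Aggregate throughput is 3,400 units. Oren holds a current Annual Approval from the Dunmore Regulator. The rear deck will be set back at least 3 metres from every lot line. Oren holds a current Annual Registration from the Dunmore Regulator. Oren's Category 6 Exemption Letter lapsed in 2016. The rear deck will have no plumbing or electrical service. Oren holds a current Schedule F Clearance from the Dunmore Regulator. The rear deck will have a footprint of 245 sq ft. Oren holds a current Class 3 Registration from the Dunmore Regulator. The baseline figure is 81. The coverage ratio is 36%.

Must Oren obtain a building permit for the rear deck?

Exception (a)'s conditions are all satisfied: the baseline figure is 81, under the 96 limit; aggregate throughput is 3,400 units, less than the 3,530 units limit; a current Schedule F Clearance is held. However, paragraph (e) must be considered: (e) operates — a home-based business operates on the lot. Exception (a) does not apply.
Exception (b)'s conditions are all satisfied: a current Class 3 Registration is held; the setback is at least 3 m on every side. But applying paragraph (f): (f) operates against (b): a current Annual Registration is held. Exception (b) does not apply.
Exception (c) fails — no current Category 6 Exemption Letter is held.
Exception (d): there is no plumbing or electrical service; the structure's footprint is 245 sq ft, below the 250 sq ft limit; no windows face an adjoining lot — every condition holds. Considering the limiting provisions: (h) would limit (d) — the lot is in a historic district — but (i) sets (h) aside: (i) is engaged — the qualifying period is 235 days, under the 250 days limit. (j) would limit (i) — a current Annual Approval is held — but (k) sets (j) aside: (k) operates against (j): the coverage ratio is 36%, meeting the 32% threshold. (l) would limit (k) — assessed value is $193,000, below the $228,000 limit — but (m) sets (l) aside: (m) operates against (l): a current Standing Exemption Letter is held. Exception (d) stands.

No — exception (d) applies; Oren does not need a building permit.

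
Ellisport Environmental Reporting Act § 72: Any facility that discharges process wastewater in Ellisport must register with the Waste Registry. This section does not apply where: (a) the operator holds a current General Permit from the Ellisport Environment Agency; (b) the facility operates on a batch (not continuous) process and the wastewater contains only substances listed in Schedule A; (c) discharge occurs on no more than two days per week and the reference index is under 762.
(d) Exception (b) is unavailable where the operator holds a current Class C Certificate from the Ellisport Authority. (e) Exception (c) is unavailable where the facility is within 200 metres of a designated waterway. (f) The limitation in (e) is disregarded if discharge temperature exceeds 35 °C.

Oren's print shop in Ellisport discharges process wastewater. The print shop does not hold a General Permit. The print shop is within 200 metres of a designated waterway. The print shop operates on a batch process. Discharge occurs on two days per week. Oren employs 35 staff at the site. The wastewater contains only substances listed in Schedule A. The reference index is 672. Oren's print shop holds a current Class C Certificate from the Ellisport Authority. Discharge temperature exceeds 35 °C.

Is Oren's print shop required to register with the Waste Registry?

Exception (a) requires that the operator holds a current General Permit from the Ellisport Environment Agency; but no General Permit is held, so (a) is unavailable.
All of (b)'s requirements are met (the facility operates on a batch process; the wastewater is Schedule-A-only). But: (d) operates against (b): a current Class C Certificate is held. (b) is therefore removed.
Exception (c)'s conditions are all satisfied: discharge occurs on no more than two days per week; the reference index is 672, under the 762 limit. As to paragraphs (e)–(f): (e) is engaged (the print shop is within 200 m of a designated waterway), but is itself disapplied by (f): (f) operates against (e): discharge temperature exceeds 35 °C. So (c) applies.

No — exception (c) applies; Oren's print shop is not required to register with the Waste Registry.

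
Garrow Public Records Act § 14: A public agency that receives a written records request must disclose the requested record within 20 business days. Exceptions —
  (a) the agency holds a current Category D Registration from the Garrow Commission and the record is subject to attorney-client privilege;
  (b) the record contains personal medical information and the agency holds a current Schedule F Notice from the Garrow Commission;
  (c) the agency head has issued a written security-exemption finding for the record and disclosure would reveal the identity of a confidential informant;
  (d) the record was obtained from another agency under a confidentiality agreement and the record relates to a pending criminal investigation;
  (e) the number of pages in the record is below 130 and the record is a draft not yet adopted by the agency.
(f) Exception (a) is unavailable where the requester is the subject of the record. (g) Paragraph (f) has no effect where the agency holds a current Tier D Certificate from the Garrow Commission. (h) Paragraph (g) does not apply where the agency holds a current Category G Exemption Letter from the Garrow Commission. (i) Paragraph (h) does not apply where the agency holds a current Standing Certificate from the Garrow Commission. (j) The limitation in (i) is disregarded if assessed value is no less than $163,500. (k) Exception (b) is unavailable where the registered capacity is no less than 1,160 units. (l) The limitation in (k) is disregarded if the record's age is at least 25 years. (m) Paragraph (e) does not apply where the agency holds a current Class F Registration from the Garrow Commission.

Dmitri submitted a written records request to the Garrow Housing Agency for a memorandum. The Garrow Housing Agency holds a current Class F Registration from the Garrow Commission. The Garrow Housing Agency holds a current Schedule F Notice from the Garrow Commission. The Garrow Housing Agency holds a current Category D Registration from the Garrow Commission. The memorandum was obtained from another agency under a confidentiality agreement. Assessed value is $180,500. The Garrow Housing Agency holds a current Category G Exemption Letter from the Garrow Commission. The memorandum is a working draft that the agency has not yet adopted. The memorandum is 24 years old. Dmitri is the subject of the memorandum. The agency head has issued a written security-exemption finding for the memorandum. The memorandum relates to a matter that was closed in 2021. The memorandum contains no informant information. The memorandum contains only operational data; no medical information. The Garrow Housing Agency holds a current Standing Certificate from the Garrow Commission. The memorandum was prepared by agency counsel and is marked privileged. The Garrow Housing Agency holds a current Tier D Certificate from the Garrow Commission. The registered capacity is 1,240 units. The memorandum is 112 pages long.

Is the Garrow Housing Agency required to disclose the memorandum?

Exception (a) is satisfied on its face — a current Category D Registration is held; the memorandum is privileged. But: (f) operates — Dmitri is the subject of the memorandum. (g) is triggered (a current Tier D Certificate is held), but yields to (h): (h) is engaged — a current Category G Exemption Letter is held. (i) operates (a current Standing Certificate is held), but is set aside by (j): (j) applies — assessed value is $180,500, meeting the $163,500 threshold. So (a) is unavailable.
Exception (b) fails — the memorandum contains only operational data.
Exception (c) fails — the memorandum contains no informant information.
Exception (d) does not apply: the memorandum relates to a closed matter.
Exception (e) is satisfied on its face — the number of pages in the record is 112, below the 130 limit; the memorandum is an unadopted draft. However, paragraph (m) must be considered: (m) operates — a current Class F Registration is held. So (e) is unavailable.
None of the exceptions is available; § 14 applies in full.

Yes — the Garrow Housing Agency must disclose the memorandum.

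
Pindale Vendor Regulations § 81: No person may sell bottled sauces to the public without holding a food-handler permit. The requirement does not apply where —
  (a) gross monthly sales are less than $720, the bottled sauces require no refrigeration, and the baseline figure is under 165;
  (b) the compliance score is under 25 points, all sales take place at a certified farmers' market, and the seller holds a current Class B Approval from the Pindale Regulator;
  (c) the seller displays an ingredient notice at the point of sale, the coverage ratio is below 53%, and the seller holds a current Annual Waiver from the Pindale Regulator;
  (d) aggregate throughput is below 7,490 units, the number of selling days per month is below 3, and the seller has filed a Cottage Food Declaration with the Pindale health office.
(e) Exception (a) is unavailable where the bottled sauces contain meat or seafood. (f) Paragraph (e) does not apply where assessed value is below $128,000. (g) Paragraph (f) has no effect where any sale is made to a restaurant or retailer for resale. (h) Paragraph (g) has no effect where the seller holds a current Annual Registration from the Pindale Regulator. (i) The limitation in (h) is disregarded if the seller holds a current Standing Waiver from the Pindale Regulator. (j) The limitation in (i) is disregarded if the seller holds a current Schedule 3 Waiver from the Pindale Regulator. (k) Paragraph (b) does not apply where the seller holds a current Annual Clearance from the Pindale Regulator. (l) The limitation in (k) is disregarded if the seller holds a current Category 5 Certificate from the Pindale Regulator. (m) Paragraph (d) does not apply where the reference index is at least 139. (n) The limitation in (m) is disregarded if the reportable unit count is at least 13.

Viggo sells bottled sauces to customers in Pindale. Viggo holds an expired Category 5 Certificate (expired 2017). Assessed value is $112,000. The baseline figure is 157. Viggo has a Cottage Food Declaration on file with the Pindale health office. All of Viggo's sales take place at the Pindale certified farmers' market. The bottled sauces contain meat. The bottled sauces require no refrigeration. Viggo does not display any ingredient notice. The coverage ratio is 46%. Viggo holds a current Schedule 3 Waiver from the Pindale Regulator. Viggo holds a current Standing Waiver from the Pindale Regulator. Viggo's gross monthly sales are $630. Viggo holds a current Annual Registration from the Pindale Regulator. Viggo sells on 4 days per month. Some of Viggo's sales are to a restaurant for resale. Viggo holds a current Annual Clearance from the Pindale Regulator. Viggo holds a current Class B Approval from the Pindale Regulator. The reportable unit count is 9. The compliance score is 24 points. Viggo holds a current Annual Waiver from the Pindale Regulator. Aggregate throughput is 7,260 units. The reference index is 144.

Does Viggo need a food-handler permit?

Exception (a)'s conditions are all satisfied: gross monthly sales are $630, less than the $720 limit; the bottled sauces are shelf-stable; the baseline figure is 157, under the 165 limit. Under paragraphs (e)–(j): (e) would limit (a) — the bottled sauces contain meat — but (f) sets (e) aside: (f) operates against (e): assessed value is $112,000, below the $128,000 limit. (g) would limit (f) — some sales are to a restaurant for resale — but (h) sets (g) aside: (h) is engaged — a current Annual Registration is held. (i) would limit (h) — a current Standing Waiver is held — but (j) sets (i) aside: (j) operates against (i): a current Schedule 3 Waiver is held. Exception (a) stands.
All of (b)'s requirements are met (the compliance score is 24 points, under the 25 points limit; all sales are at a certified farmers' market; a current Class B Approval is held). Turning to paragraphs (k)–(l): (k) is engaged — a current Annual Clearance is held. (l), which would lift (k), is not engaged — the Category 5 Certificate is not current. Exception (b) does not apply.
Exception (c) does not apply: no ingredient notice is displayed.
Exception (d) fails — the number of selling days per month is 4, not below 3.

No — exception (a) applies; Viggo is not required to hold a food-handler permit.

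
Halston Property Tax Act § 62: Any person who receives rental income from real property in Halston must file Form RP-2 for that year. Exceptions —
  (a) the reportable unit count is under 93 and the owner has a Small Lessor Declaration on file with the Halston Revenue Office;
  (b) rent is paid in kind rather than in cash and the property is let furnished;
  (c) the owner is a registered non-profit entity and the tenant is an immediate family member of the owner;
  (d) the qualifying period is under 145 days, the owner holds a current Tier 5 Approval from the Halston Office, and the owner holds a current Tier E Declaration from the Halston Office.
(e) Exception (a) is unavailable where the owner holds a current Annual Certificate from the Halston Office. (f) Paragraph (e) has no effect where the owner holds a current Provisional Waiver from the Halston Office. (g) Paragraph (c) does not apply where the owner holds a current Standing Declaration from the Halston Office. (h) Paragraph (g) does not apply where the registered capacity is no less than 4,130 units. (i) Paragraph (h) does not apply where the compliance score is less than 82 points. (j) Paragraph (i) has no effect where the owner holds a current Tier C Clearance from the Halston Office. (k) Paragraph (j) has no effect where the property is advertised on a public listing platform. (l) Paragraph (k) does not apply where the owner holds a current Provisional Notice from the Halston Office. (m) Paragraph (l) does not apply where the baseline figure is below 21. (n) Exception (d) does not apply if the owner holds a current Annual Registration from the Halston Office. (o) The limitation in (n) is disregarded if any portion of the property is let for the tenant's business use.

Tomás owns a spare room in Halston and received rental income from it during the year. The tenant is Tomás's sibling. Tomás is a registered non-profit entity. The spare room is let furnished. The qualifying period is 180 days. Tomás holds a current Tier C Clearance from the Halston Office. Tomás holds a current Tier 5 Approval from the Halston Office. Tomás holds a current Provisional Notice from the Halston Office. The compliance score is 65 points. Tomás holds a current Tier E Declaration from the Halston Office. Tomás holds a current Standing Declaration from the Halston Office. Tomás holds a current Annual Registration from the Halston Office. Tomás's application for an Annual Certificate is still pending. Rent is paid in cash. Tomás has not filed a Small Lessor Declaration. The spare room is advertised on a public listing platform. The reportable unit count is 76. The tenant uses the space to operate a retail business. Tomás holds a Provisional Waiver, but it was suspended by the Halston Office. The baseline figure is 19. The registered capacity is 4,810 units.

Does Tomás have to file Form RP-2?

Yes — Tomás must file Form RP-2.

Exception (a) fails — no Small Lessor Declaration is on file.
Exception (b) fails — rent is paid in cash.
All of (c)'s requirements are met (Tomás is a registered non-profit; the tenant is an immediate family member). But applying paragraphs (g)–(m): (g) operates — a current Standing Declaration is held. (h) would limit (g) — the registered capacity is 4,810 units, meeting the 4,130 units threshold — but (i) sets (h) aside: (i) operates against (h): the compliance score is 65 points, less than the 82 points limit. (j) would limit (i) — a current Tier C Clearance is held — but (k) sets (j) aside: (k) operates against (j): the property is publicly advertised. (l) applies (a current Provisional Notice is held), but yields to (m): (m) applies — the baseline figure is 19, below the 21 limit. (c) is therefore removed.
Exception (d) does not apply: the qualifying period is 180 days, not under 145 days.
None of the exceptions is available; § 62 applies in full.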